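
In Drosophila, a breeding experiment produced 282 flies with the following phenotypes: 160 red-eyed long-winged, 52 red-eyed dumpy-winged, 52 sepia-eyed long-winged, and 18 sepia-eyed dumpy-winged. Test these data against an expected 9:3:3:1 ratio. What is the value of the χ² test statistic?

0.049

The 9:3:3:1 ratio has 16 parts, so with N = 282 the expected counts are:
  red-eyed long-winged: 282 × 9/16 = 158.625
  red-eyed dumpy-winged: 282 × 3/16 = 52.875
  sepia-eyed long-winged: 282 × 3/16 = 52.875
  sepia-eyed dumpy-winged: 282 × 1/16 = 17.625
χ² = Σ (O − E)² / E
  red-eyed long-winged: (160 − 158.625)² / 158.625 = 0.0119
  red-eyed dumpy-winged: (52 − 52.875)² / 52.875 = 0.0145
  sepia-eyed long-winged: (52 − 52.875)² / 52.875 = 0.0145
  sepia-eyed dumpy-winged: (18 − 17.625)² / 17.625 = 0.0080
χ² = 0.0119 + 0.0145 + 0.0145 + 0.0080 = 0.0489 ≈ 0.049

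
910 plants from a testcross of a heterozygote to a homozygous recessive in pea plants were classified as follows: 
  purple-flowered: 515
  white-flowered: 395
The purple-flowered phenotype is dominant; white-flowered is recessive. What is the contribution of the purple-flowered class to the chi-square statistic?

7.912

A testcross of a heterozygote (Aa × aa) gives a 1:1 phenotypic ratio.
Under the 1:1 hypothesis (Σ ratio = 2, N = 910):
  purple-flowered: 910 × 1/2 = 455
  white-flowered: 910 × 1/2 = 455
Contribution of purple-flowered: (515 − 455)² / 455 = 7.9121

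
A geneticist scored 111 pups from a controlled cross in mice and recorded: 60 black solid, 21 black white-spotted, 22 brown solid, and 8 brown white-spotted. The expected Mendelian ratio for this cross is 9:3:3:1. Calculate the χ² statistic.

0.327

Expected counts for N = 111 under a 9:3:3:1 ratio (total parts = 16):
  black solid: 111 × 9/16 = 62.4375
  black white-spotted: 111 × 3/16 = 20.8125
  brown solid: 111 × 3/16 = 20.8125
  brown white-spotted: 111 × 1/16 = 6.9375
χ² = Σ (O − E)² / E
  black solid: (60 − 62.4375)² / 62.4375 = 0.0952
  black white-spotted: (21 − 20.8125)² / 20.8125 = 0.0017
  brown solid: (22 − 20.8125)² / 20.8125 = 0.0678
  brown white-spotted: (8 − 6.9375)² / 6.9375 = 0.1627
χ² = 0.0952 + 0.0017 + 0.0678 + 0.1627 = 0.3274 ≈ 0.327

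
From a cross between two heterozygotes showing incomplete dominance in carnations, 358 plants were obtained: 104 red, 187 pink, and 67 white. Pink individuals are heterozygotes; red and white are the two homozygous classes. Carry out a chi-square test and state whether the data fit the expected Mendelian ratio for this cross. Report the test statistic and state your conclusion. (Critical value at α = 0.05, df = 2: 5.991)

8.363; not consistent

With incomplete dominance, a heterozygote × heterozygote cross gives a 1:2:1 phenotypic ratio.
The 1:2:1 ratio has 4 parts, so with N = 358 the expected counts are:
  red: 358 × 1/4 = 89.5
  pink: 358 × 2/4 = 179
  white: 358 × 1/4 = 89.5
χ² = Σ (O − E)² / E
  red: (104 − 89.5)² / 89.5 = 2.3492
  pink: (187 − 179)² / 179 = 0.3575
  white: (67 − 89.5)² / 89.5 = 5.6564
χ² = 2.3492 + 0.3575 + 5.6564 = 8.3631 ≈ 8.363
Degrees of freedom = 3 − 1 = 2; critical value at α = 0.05 is 5.991.
Since 8.363 > 5.991, we reject the null hypothesis — the data do not fit the 1:2:1 ratio.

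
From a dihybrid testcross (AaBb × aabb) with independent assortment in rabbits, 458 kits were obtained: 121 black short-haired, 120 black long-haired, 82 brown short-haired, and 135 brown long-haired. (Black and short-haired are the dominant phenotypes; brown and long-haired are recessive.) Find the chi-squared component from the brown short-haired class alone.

9.225

A dihybrid testcross with independent assortment gives a 1:1:1:1 ratio.
The 1:1:1:1 ratio has 4 parts, so with N = 458 the expected counts are:
  black short-haired: 458 × 1/4 = 114.5
  black long-haired: 458 × 1/4 = 114.5
  brown short-haired: 458 × 1/4 = 114.5
  brown long-haired: 458 × 1/4 = 114.5
Contribution of brown short-haired: (82 − 114.5)² / 114.5 = 9.2249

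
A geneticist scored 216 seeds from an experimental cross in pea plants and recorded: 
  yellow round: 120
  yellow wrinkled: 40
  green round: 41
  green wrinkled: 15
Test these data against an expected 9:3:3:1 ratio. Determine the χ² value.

0.198

Expected counts for N = 216 under a 9:3:3:1 ratio (total parts = 16):
  yellow round: 216 × 9/16 = 121.5
  yellow wrinkled: 216 × 3/16 = 40.5
  green round: 216 × 3/16 = 40.5
  green wrinkled: 216 × 1/16 = 13.5
χ² = Σ (O − E)² / E
  yellow round: (120 − 121.5)² / 121.5 = 0.0185
  yellow wrinkled: (40 − 40.5)² / 40.5 = 0.0062
  green round: (41 − 40.5)² / 40.5 = 0.0062
  green wrinkled: (15 − 13.5)² / 13.5 = 0.1667
χ² = 0.0185 + 0.0062 + 0.0062 + 0.1667 = 0.1976 ≈ 0.198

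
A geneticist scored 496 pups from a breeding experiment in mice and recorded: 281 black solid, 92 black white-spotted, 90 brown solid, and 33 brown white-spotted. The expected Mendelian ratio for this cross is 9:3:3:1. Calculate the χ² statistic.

0.251

Under the 9:3:3:1 hypothesis (Σ ratio = 16, N = 496):
  black solid: 496 × 9/16 = 279
  black white-spotted: 496 × 3/16 = 93
  brown solid: 496 × 3/16 = 93
  brown white-spotted: 496 × 1/16 = 31
χ² = Σ (O − E)² / E
  black solid: (281 − 279)² / 279 = 0.0143
  black white-spotted: (92 − 93)² / 93 = 0.0108
  brown solid: (90 − 93)² / 93 = 0.0968
  brown white-spotted: (33 − 31)² / 31 = 0.1290
χ² = 0.0143 + 0.0108 + 0.0968 + 0.1290 = 0.2509 ≈ 0.251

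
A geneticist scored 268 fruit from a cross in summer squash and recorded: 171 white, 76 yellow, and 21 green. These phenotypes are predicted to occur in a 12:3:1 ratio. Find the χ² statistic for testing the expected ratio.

18.751

Under the 12:3:1 hypothesis (Σ ratio = 16, N = 268):
  white: 268 × 12/16 = 201
  yellow: 268 × 3/16 = 50.25
  green: 268 × 1/16 = 16.75
χ² = Σ (O − E)² / E
  white: (171 − 201)² / 201 = 4.4776
  yellow: (76 − 50.25)² / 50.25 = 13.1953
  green: (21 − 16.75)² / 16.75 = 1.0784
χ² = 4.4776 + 13.1953 + 1.0784 = 18.7513 ≈ 18.751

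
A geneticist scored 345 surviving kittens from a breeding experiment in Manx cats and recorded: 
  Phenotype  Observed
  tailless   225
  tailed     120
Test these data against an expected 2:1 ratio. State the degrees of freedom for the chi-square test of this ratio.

1

A goodness-of-fit test with 2 phenotype classes has df = 2 − 1 = 1.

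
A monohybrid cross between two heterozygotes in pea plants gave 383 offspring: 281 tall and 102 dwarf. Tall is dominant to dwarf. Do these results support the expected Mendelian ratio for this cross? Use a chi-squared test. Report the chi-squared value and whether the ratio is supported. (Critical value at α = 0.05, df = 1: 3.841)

For a monohybrid cross between heterozygotes with complete dominance, the expected phenotypic ratio is 3:1.
The 3:1 ratio has 4 parts, so with N = 383 the expected counts are:
  tall: 383 × 3/4 = 287.25
  dwarf: 383 × 1/4 = 95.75
χ² = Σ (O − E)² / E
  tall: (281 − 287.25)² / 287.25 = 0.1360
  dwarf: (102 − 95.75)² / 95.75 = 0.4080
χ² = 0.1360 + 0.4080 = 0.544
Degrees of freedom = 2 − 1 = 1; critical value at α = 0.05 is 3.841.
Since 0.544 < 3.841, we fail to reject the null hypothesis — the data are consistent with the 3:1 ratio.

0.544; consistent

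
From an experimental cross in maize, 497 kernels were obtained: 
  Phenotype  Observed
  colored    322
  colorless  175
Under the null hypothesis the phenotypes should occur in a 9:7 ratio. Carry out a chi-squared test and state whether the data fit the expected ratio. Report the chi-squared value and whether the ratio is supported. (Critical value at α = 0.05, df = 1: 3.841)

14.725; not consistent

Under the 9:7 hypothesis (Σ ratio = 16, N = 497):
  colored: 497 × 9/16 = 279.5625
  colorless: 497 × 7/16 = 217.4375
χ² = Σ (O − E)² / E
  colored: (322 − 279.5625)² / 279.5625 = 6.4420
  colorless: (175 − 217.4375)² / 217.4375 = 8.2826
χ² = 6.4420 + 8.2826 = 14.7246 ≈ 14.725
Degrees of freedom = 2 − 1 = 1; critical value at α = 0.05 is 3.841.
Since 14.725 > 3.841, we reject the null hypothesis — the data do not fit the 9:7 ratio.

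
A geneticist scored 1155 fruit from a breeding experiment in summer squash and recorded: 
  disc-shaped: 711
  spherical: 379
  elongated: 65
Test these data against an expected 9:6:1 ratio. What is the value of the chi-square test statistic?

13.266

Under the 9:6:1 hypothesis (Σ ratio = 16, N = 1155):
  disc-shaped: 1155 × 9/16 = 649.6875
  spherical: 1155 × 6/16 = 433.125
  elongated: 1155 × 1/16 = 72.1875
χ² = Σ (O − E)² / E
  disc-shaped: (711 − 649.6875)² / 649.6875 = 5.7862
  spherical: (379 − 433.125)² / 433.125 = 6.7637
  elongated: (65 − 72.1875)² / 72.1875 = 0.7156
χ² = 5.7862 + 6.7637 + 0.7156 = 13.2655 ≈ 13.266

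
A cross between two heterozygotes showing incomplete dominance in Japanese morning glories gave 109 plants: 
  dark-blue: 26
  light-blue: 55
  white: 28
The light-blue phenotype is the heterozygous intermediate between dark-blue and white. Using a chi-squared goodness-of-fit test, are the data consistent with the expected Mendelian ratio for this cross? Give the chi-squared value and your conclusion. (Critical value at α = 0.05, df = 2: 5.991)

With incomplete dominance, a heterozygote × heterozygote cross gives a 1:2:1 phenotypic ratio.
Under the 1:2:1 hypothesis (Σ ratio = 4, N = 109):
  dark-blue: 109 × 1/4 = 27.25
  light-blue: 109 × 2/4 = 54.5
  white: 109 × 1/4 = 27.25
χ² = Σ (O − E)² / E
  dark-blue: (26 − 27.25)² / 27.25 = 0.0573
  light-blue: (55 − 54.5)² / 54.5 = 0.0046
  white: (28 − 27.25)² / 27.25 = 0.0206
χ² = 0.0573 + 0.0046 + 0.0206 = 0.0825 ≈ 0.083
Degrees of freedom = 3 − 1 = 2; critical value at α = 0.05 is 5.991.
Since 0.083 < 5.991, we fail to reject the null hypothesis — the data are consistent with the 1:2:1 ratio.

0.083; consistent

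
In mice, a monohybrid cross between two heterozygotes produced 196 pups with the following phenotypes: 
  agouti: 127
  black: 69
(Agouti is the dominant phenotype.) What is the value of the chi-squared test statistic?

For a monohybrid cross between heterozygotes with complete dominance, the expected phenotypic ratio is 3:1.
Total ratio parts = 4. Expected numbers out of 196:
  agouti: 196 × 3/4 = 147
  black: 196 × 1/4 = 49
χ² = Σ (O − E)² / E
  agouti: (127 − 147)² / 147 = 2.7211
  black: (69 − 49)² / 49 = 8.1633
χ² = 2.7211 + 8.1633 = 10.8844 ≈ 10.884

10.884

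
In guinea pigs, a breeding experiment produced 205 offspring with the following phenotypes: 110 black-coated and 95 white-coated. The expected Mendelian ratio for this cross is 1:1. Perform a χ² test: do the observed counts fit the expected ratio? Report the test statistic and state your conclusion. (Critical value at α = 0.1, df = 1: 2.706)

The 1:1 ratio has 2 parts, so with N = 205 the expected counts are:
  black-coated: 205 × 1/2 = 102.5
  white-coated: 205 × 1/2 = 102.5
χ² = Σ (O − E)² / E
  black-coated: (110 − 102.5)² / 102.5 = 0.5488
  white-coated: (95 − 102.5)² / 102.5 = 0.5488
χ² = 0.5488 + 0.5488 = 1.0976 ≈ 1.098
Degrees of freedom = 2 − 1 = 1; critical value at α = 0.1 is 2.706.
Since 1.098 < 2.706, we fail to reject the null hypothesis — the data are consistent with the 1:1 ratio.

1.098; consistent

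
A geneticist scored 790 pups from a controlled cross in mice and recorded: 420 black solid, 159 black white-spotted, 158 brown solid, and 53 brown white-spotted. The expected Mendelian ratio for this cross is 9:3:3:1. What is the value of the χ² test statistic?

3.060

Expected counts for N = 790 under a 9:3:3:1 ratio (total parts = 16):
  black solid: 790 × 9/16 = 444.375
  black white-spotted: 790 × 3/16 = 148.125
  brown solid: 790 × 3/16 = 148.125
  brown white-spotted: 790 × 1/16 = 49.375
χ² = Σ (O − E)² / E
  black solid: (420 − 444.375)² / 444.375 = 1.3370
  black white-spotted: (159 − 148.125)² / 148.125 = 0.7984
  brown solid: (158 − 148.125)² / 148.125 = 0.6583
  brown white-spotted: (53 − 49.375)² / 49.375 = 0.2661
χ² = 1.3370 + 0.7984 + 0.6583 + 0.2661 = 3.0598 ≈ 3.060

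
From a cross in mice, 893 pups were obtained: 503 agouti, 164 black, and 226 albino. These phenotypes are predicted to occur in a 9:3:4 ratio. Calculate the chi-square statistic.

The 9:3:4 ratio has 16 parts, so with N = 893 the expected counts are:
  agouti: 893 × 9/16 = 502.3125
  black: 893 × 3/16 = 167.4375
  albino: 893 × 4/16 = 223.25
χ² = Σ (O − E)² / E
  agouti: (503 − 502.3125)² / 502.3125 = 0.0009
  black: (164 − 167.4375)² / 167.4375 = 0.0706
  albino: (226 − 223.25)² / 223.25 = 0.0339
χ² = 0.0009 + 0.0706 + 0.0339 = 0.1054 ≈ 0.105

0.105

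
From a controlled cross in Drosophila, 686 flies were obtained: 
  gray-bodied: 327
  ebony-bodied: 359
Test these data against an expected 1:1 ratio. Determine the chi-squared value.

The 1:1 ratio has 2 parts, so with N = 686 the expected counts are:
  gray-bodied: 686 × 1/2 = 343
  ebony-bodied: 686 × 1/2 = 343
χ² = Σ (O − E)² / E
  gray-bodied: (327 − 343)² / 343 = 0.7464
  ebony-bodied: (359 − 343)² / 343 = 0.7464
χ² = 0.7464 + 0.7464 = 1.4928 ≈ 1.493

1.493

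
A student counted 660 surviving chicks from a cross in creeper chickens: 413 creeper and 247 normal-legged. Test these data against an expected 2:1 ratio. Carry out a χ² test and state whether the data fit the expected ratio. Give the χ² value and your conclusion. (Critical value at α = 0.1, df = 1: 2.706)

Expected counts for N = 660 under a 2:1 ratio (total parts = 3):
  creeper: 660 × 2/3 = 440
  normal-legged: 660 × 1/3 = 220
χ² = Σ (O − E)² / E
  creeper: (413 − 440)² / 440 = 1.6568
  normal-legged: (247 − 220)² / 220 = 3.3136
χ² = 1.6568 + 3.3136 = 4.9704 ≈ 4.970
Degrees of freedom = 2 − 1 = 1; critical value at α = 0.1 is 2.706.
Since 4.970 > 2.706, we reject the null hypothesis — the data do not fit the 2:1 ratio.

4.970; not consistent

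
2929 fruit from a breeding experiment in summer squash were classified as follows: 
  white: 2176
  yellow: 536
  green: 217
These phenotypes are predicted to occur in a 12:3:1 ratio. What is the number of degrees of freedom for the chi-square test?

A goodness-of-fit test with 3 phenotype classes has df = 3 − 1 = 2.

2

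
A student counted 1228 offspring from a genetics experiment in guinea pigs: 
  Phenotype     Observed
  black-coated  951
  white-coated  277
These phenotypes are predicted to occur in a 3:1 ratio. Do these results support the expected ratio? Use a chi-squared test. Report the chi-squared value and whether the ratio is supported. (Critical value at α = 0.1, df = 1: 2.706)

3.909; not consistent

Expected counts for N = 1228 under a 3:1 ratio (total parts = 4):
  black-coated: 1228 × 3/4 = 921
  white-coated: 1228 × 1/4 = 307
χ² = Σ (O − E)² / E
  black-coated: (951 − 921)² / 921 = 0.9772
  white-coated: (277 − 307)² / 307 = 2.9316
χ² = 0.9772 + 2.9316 = 3.9088 ≈ 3.909
Degrees of freedom = 2 − 1 = 1; critical value at α = 0.1 is 2.706.
Since 3.909 > 2.706, we reject the null hypothesis — the data do not fit the 3:1 ratio.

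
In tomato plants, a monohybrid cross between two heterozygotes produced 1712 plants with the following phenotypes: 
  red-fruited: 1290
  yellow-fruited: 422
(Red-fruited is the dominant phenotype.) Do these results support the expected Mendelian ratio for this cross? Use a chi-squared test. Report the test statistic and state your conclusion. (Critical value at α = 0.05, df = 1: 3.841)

For a monohybrid cross between heterozygotes with complete dominance, the expected phenotypic ratio is 3:1.
Under the 3:1 hypothesis (Σ ratio = 4, N = 1712):
  red-fruited: 1712 × 3/4 = 1284
  yellow-fruited: 1712 × 1/4 = 428
χ² = Σ (O − E)² / E
  red-fruited: (1290 − 1284)² / 1284 = 0.0280
  yellow-fruited: (422 − 428)² / 428 = 0.0841
χ² = 0.0280 + 0.0841 = 0.1121 ≈ 0.112
Degrees of freedom = 2 − 1 = 1; critical value at α = 0.05 is 3.841.
Since 0.112 < 3.841, we fail to reject the null hypothesis — the data are consistent with the 3:1 ratio.

0.112; consistent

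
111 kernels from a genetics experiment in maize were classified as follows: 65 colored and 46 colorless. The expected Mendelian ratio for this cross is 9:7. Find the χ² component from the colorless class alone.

0.135

Expected counts for N = 111 under a 9:7 ratio (total parts = 16):
  colored: 111 × 9/16 = 62.4375
  colorless: 111 × 7/16 = 48.5625
Contribution of colorless: (46 − 48.5625)² / 48.5625 = 0.1352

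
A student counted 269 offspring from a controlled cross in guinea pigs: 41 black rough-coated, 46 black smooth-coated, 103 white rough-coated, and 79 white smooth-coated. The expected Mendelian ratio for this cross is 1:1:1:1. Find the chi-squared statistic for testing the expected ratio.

Expected counts for N = 269 under a 1:1:1:1 ratio (total parts = 4):
  black rough-coated: 269 × 1/4 = 67.25
  black smooth-coated: 269 × 1/4 = 67.25
  white rough-coated: 269 × 1/4 = 67.25
  white smooth-coated: 269 × 1/4 = 67.25
χ² = Σ (O − E)² / E
  black rough-coated: (41 − 67.25)² / 67.25 = 10.2463
  black smooth-coated: (46 − 67.25)² / 67.25 = 6.7147
  white rough-coated: (103 − 67.25)² / 67.25 = 19.0046
  white smooth-coated: (79 − 67.25)² / 67.25 = 2.0530
χ² = 10.2463 + 6.7147 + 19.0046 + 2.0530 = 38.0186 ≈ 38.019

38.019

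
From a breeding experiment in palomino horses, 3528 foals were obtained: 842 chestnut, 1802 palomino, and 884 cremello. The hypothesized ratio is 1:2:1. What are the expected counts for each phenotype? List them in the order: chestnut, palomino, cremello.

Expected counts for N = 3528 under a 1:2:1 ratio (total parts = 4):
  chestnut: 3528 × 1/4 = 882
  palomino: 3528 × 2/4 = 1764
  cremello: 3528 × 1/4 = 882

882, 1764, 882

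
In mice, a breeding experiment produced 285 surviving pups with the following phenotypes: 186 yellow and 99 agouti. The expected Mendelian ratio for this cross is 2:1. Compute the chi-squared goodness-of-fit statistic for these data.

Under the 2:1 hypothesis (Σ ratio = 3, N = 285):
  yellow: 285 × 2/3 = 190
  agouti: 285 × 1/3 = 95
χ² = Σ (O − E)² / E
  yellow: (186 − 190)² / 190 = 0.0842
  agouti: (99 − 95)² / 95 = 0.1684
χ² = 0.0842 + 0.1684 = 0.2526 ≈ 0.253

0.253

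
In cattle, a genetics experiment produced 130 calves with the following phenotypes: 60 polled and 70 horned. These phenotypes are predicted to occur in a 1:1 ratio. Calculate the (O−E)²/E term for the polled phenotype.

0.385

Under the 1:1 hypothesis (Σ ratio = 2, N = 130):
  polled: 130 × 1/2 = 65
  horned: 130 × 1/2 = 65
Contribution of polled: (60 − 65)² / 65 = 0.3846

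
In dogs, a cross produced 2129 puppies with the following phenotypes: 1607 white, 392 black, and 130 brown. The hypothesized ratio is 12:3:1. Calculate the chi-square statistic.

0.266

Total ratio parts = 16. Expected numbers out of 2129:
  white: 2129 × 12/16 = 1596.75
  black: 2129 × 3/16 = 399.1875
  brown: 2129 × 1/16 = 133.0625
χ² = Σ (O − E)² / E
  white: (1607 − 1596.75)² / 1596.75 = 0.0658
  black: (392 − 399.1875)² / 399.1875 = 0.1294
  brown: (130 − 133.0625)² / 133.0625 = 0.0705
χ² = 0.0658 + 0.1294 + 0.0705 = 0.2657 ≈ 0.266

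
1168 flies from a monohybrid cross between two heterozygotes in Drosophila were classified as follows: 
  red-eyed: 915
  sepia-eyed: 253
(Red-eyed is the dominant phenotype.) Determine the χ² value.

6.945

For a monohybrid cross between heterozygotes with complete dominance, the expected phenotypic ratio is 3:1.
The 3:1 ratio has 4 parts, so with N = 1168 the expected counts are:
  red-eyed: 1168 × 3/4 = 876
  sepia-eyed: 1168 × 1/4 = 292
χ² = Σ (O − E)² / E
  red-eyed: (915 − 876)² / 876 = 1.7363
  sepia-eyed: (253 − 292)² / 292 = 5.2089
χ² = 1.7363 + 5.2089 = 6.9452 ≈ 6.945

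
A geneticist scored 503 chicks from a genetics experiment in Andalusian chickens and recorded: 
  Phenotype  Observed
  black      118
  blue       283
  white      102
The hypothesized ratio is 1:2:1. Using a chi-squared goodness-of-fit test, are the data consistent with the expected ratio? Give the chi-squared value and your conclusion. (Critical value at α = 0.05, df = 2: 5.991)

Total ratio parts = 4. Expected numbers out of 503:
  black: 503 × 1/4 = 125.75
  blue: 503 × 2/4 = 251.5
  white: 503 × 1/4 = 125.75
χ² = Σ (O − E)² / E
  black: (118 − 125.75)² / 125.75 = 0.4776
  blue: (283 − 251.5)² / 251.5 = 3.9453
  white: (102 − 125.75)² / 125.75 = 4.4856
χ² = 0.4776 + 3.9453 + 4.4856 = 8.9085 ≈ 8.909
Degrees of freedom = 3 − 1 = 2; critical value at α = 0.05 is 5.991.
Since 8.909 > 5.991, we reject the null hypothesis — the data do not fit the 1:2:1 ratio.

8.909; not consistent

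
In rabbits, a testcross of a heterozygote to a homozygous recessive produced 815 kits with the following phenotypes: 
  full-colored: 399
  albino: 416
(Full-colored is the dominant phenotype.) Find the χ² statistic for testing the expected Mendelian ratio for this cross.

0.355

A testcross of a heterozygote (Aa × aa) gives a 1:1 phenotypic ratio.
Under the 1:1 hypothesis (Σ ratio = 2, N = 815):
  full-colored: 815 × 1/2 = 407.5
  albino: 815 × 1/2 = 407.5
χ² = Σ (O − E)² / E
  full-colored: (399 − 407.5)² / 407.5 = 0.1773
  albino: (416 − 407.5)² / 407.5 = 0.1773
χ² = 0.1773 + 0.1773 = 0.3546 ≈ 0.355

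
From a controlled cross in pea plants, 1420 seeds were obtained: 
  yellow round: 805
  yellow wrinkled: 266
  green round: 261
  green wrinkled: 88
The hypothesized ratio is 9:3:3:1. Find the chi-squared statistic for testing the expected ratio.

0.159

The 9:3:3:1 ratio has 16 parts, so with N = 1420 the expected counts are:
  yellow round: 1420 × 9/16 = 798.75
  yellow wrinkled: 1420 × 3/16 = 266.25
  green round: 1420 × 3/16 = 266.25
  green wrinkled: 1420 × 1/16 = 88.75
χ² = Σ (O − E)² / E
  yellow round: (805 − 798.75)² / 798.75 = 0.0489
  yellow wrinkled: (266 − 266.25)² / 266.25 = 0.0002
  green round: (261 − 266.25)² / 266.25 = 0.1035
  green wrinkled: (88 − 88.75)² / 88.75 = 0.0063
χ² = 0.0489 + 0.0002 + 0.1035 + 0.0063 = 0.1589 ≈ 0.159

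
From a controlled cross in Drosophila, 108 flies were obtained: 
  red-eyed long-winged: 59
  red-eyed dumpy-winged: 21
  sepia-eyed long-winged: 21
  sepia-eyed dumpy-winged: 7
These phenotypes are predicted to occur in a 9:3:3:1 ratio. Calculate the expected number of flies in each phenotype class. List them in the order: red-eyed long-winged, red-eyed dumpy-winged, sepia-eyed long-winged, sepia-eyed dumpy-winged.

Under the 9:3:3:1 hypothesis (Σ ratio = 16, N = 108):
  red-eyed long-winged: 108 × 9/16 = 60.75
  red-eyed dumpy-winged: 108 × 3/16 = 20.25
  sepia-eyed long-winged: 108 × 3/16 = 20.25
  sepia-eyed dumpy-winged: 108 × 1/16 = 6.75

60.75, 20.25, 20.25, 6.75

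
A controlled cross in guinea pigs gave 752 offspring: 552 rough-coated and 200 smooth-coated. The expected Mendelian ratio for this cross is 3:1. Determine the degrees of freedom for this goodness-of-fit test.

1

A goodness-of-fit test with 2 phenotype classes has df = 2 − 1 = 1.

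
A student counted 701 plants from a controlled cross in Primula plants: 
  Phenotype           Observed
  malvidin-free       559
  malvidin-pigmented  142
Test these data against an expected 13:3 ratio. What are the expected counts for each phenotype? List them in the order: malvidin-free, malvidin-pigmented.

Total ratio parts = 16. Expected numbers out of 701:
  malvidin-free: 701 × 13/16 = 569.5625
  malvidin-pigmented: 701 × 3/16 = 131.4375

569.5625, 131.4375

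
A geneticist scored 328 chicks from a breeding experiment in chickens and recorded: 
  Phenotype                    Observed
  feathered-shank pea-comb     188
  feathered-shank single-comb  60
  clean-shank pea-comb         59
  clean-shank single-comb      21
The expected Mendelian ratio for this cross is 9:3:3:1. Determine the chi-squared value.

Expected counts for N = 328 under a 9:3:3:1 ratio (total parts = 16):
  feathered-shank pea-comb: 328 × 9/16 = 184.5
  feathered-shank single-comb: 328 × 3/16 = 61.5
  clean-shank pea-comb: 328 × 3/16 = 61.5
  clean-shank single-comb: 328 × 1/16 = 20.5
χ² = Σ (O − E)² / E
  feathered-shank pea-comb: (188 − 184.5)² / 184.5 = 0.0664
  feathered-shank single-comb: (60 − 61.5)² / 61.5 = 0.0366
  clean-shank pea-comb: (59 − 61.5)² / 61.5 = 0.1016
  clean-shank single-comb: (21 − 20.5)² / 20.5 = 0.0122
χ² = 0.0664 + 0.0366 + 0.1016 + 0.0122 = 0.2168 ≈ 0.217

0.217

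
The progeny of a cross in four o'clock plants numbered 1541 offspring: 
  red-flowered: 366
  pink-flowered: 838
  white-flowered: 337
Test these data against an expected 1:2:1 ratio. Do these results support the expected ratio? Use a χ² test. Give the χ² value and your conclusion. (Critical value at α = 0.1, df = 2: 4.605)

The 1:2:1 ratio has 4 parts, so with N = 1541 the expected counts are:
  red-flowered: 1541 × 1/4 = 385.25
  pink-flowered: 1541 × 2/4 = 770.5
  white-flowered: 1541 × 1/4 = 385.25
χ² = Σ (O − E)² / E
  red-flowered: (366 − 385.25)² / 385.25 = 0.9619
  pink-flowered: (838 − 770.5)² / 770.5 = 5.9134
  white-flowered: (337 − 385.25)² / 385.25 = 6.0430
χ² = 0.9619 + 5.9134 + 6.0430 = 12.9183 ≈ 12.918
Degrees of freedom = 3 − 1 = 2; critical value at α = 0.1 is 4.605.
Since 12.918 > 4.605, we reject the null hypothesis — the data do not fit the 1:2:1 ratio.

12.918; not consistent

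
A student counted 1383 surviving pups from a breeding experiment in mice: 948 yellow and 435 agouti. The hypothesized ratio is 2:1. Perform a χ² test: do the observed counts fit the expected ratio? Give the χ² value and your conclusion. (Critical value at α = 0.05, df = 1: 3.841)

2.200; consistent

Total ratio parts = 3. Expected numbers out of 1383:
  yellow: 1383 × 2/3 = 922
  agouti: 1383 × 1/3 = 461
χ² = Σ (O − E)² / E
  yellow: (948 − 922)² / 922 = 0.7332
  agouti: (435 − 461)² / 461 = 1.4664
χ² = 0.7332 + 1.4664 = 2.1996 ≈ 2.200
Degrees of freedom = 2 − 1 = 1; critical value at α = 0.05 is 3.841.
Since 2.200 < 3.841, we fail to reject the null hypothesis — the data are consistent with the 2:1 ratio.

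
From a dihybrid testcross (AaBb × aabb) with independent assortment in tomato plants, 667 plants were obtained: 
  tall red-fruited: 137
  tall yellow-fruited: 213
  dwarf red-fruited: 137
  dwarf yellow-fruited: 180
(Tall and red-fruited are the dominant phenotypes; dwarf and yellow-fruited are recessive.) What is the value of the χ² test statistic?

24.496

A dihybrid testcross with independent assortment gives a 1:1:1:1 ratio.
The 1:1:1:1 ratio has 4 parts, so with N = 667 the expected counts are:
  tall red-fruited: 667 × 1/4 = 166.75
  tall yellow-fruited: 667 × 1/4 = 166.75
  dwarf red-fruited: 667 × 1/4 = 166.75
  dwarf yellow-fruited: 667 × 1/4 = 166.75
χ² = Σ (O − E)² / E
  tall red-fruited: (137 − 166.75)² / 166.75 = 5.3077
  tall yellow-fruited: (213 − 166.75)² / 166.75 = 12.8280
  dwarf red-fruited: (137 − 166.75)² / 166.75 = 5.3077
  dwarf yellow-fruited: (180 − 166.75)² / 166.75 = 1.0528
χ² = 5.3077 + 12.8280 + 5.3077 + 1.0528 = 24.4962 ≈ 24.496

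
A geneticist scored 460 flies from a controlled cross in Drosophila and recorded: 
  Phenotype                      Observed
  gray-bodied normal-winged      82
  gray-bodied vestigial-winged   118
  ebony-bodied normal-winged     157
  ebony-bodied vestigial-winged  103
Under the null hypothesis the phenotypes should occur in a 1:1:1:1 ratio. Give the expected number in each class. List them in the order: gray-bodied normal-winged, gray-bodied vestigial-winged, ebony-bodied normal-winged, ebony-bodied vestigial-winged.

Under the 1:1:1:1 hypothesis (Σ ratio = 4, N = 460):
  gray-bodied normal-winged: 460 × 1/4 = 115
  gray-bodied vestigial-winged: 460 × 1/4 = 115
  ebony-bodied normal-winged: 460 × 1/4 = 115
  ebony-bodied vestigial-winged: 460 × 1/4 = 115

115, 115, 115, 115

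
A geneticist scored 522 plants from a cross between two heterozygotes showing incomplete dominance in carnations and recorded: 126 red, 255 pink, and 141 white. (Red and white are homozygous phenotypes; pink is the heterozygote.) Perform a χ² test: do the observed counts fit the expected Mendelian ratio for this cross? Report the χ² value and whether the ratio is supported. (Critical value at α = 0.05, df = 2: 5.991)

1.138; consistent

With incomplete dominance, a heterozygote × heterozygote cross gives a 1:2:1 phenotypic ratio.
Under the 1:2:1 hypothesis (Σ ratio = 4, N = 522):
  red: 522 × 1/4 = 130.5
  pink: 522 × 2/4 = 261
  white: 522 × 1/4 = 130.5
χ² = Σ (O − E)² / E
  red: (126 − 130.5)² / 130.5 = 0.1552
  pink: (255 − 261)² / 261 = 0.1379
  white: (141 − 130.5)² / 130.5 = 0.8448
χ² = 0.1552 + 0.1379 + 0.8448 = 1.1379 ≈ 1.138
Degrees of freedom = 3 − 1 = 2; critical value at α = 0.05 is 5.991.
Since 1.138 < 5.991, we fail to reject the null hypothesis — the data are consistent with the 1:2:1 ratio.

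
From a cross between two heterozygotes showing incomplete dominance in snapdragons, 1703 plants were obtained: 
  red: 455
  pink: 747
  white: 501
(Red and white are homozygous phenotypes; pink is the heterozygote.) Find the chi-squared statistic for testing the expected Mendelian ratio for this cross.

28.134

With incomplete dominance, a heterozygote × heterozygote cross gives a 1:2:1 phenotypic ratio.
Total ratio parts = 4. Expected numbers out of 1703:
  red: 1703 × 1/4 = 425.75
  pink: 1703 × 2/4 = 851.5
  white: 1703 × 1/4 = 425.75
χ² = Σ (O − E)² / E
  red: (455 − 425.75)² / 425.75 = 2.0095
  pink: (747 − 851.5)² / 851.5 = 12.8247
  white: (501 − 425.75)² / 425.75 = 13.3002
χ² = 2.0095 + 12.8247 + 13.3002 = 28.1344 ≈ 28.134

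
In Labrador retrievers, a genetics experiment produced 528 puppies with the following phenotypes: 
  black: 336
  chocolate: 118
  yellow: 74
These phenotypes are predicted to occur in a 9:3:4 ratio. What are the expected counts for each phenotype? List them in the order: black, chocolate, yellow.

297, 99, 132

Under the 9:3:4 hypothesis (Σ ratio = 16, N = 528):
  black: 528 × 9/16 = 297
  chocolate: 528 × 3/16 = 99
  yellow: 528 × 4/16 = 132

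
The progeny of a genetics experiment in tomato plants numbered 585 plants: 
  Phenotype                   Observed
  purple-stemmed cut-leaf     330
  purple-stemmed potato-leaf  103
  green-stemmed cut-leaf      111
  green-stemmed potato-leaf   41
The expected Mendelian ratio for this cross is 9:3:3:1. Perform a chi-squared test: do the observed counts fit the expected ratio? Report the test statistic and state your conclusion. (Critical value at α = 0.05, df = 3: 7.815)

Expected counts for N = 585 under a 9:3:3:1 ratio (total parts = 16):
  purple-stemmed cut-leaf: 585 × 9/16 = 329.0625
  purple-stemmed potato-leaf: 585 × 3/16 = 109.6875
  green-stemmed cut-leaf: 585 × 3/16 = 109.6875
  green-stemmed potato-leaf: 585 × 1/16 = 36.5625
χ² = Σ (O − E)² / E
  purple-stemmed cut-leaf: (330 − 329.0625)² / 329.0625 = 0.0027
  purple-stemmed potato-leaf: (103 − 109.6875)² / 109.6875 = 0.4077
  green-stemmed cut-leaf: (111 − 109.6875)² / 109.6875 = 0.0157
  green-stemmed potato-leaf: (41 − 36.5625)² / 36.5625 = 0.5386
χ² = 0.0027 + 0.4077 + 0.0157 + 0.5386 = 0.9647 ≈ 0.965
Degrees of freedom = 4 − 1 = 3; critical value at α = 0.05 is 7.815.
Since 0.965 < 7.815, we fail to reject the null hypothesis — the data are consistent with the 9:3:3:1 ratio.

0.965; consistent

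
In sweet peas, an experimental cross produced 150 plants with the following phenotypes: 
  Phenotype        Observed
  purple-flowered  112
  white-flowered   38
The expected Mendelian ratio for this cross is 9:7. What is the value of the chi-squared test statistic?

Expected counts for N = 150 under a 9:7 ratio (total parts = 16):
  purple-flowered: 150 × 9/16 = 84.375
  white-flowered: 150 × 7/16 = 65.625
χ² = Σ (O − E)² / E
  purple-flowered: (112 − 84.375)² / 84.375 = 9.0446
  white-flowered: (38 − 65.625)² / 65.625 = 11.6288
χ² = 9.0446 + 11.6288 = 20.6734 ≈ 20.673

20.673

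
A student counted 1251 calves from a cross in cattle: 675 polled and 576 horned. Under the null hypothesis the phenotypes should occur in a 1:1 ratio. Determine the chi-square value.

7.835

Total ratio parts = 2. Expected numbers out of 1251:
  polled: 1251 × 1/2 = 625.5
  horned: 1251 × 1/2 = 625.5
χ² = Σ (O − E)² / E
  polled: (675 − 625.5)² / 625.5 = 3.9173
  horned: (576 − 625.5)² / 625.5 = 3.9173
χ² = 3.9173 + 3.9173 = 7.8346 ≈ 7.835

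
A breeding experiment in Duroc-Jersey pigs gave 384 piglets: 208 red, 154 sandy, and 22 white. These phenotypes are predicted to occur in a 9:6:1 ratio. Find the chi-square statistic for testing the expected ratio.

1.157

Under the 9:6:1 hypothesis (Σ ratio = 16, N = 384):
  red: 384 × 9/16 = 216
  sandy: 384 × 6/16 = 144
  white: 384 × 1/16 = 24
χ² = Σ (O − E)² / E
  red: (208 − 216)² / 216 = 0.2963
  sandy: (154 − 144)² / 144 = 0.6944
  white: (22 − 24)² / 24 = 0.1667
χ² = 0.2963 + 0.6944 + 0.1667 = 1.1574 ≈ 1.157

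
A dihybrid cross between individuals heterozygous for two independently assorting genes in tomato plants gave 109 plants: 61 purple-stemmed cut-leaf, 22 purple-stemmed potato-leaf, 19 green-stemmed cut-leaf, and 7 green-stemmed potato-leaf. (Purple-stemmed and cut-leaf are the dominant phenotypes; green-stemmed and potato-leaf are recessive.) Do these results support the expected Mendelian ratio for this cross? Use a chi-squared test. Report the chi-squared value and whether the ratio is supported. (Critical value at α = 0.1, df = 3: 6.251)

A dihybrid F₂ with independent assortment and complete dominance at both loci gives a 9:3:3:1 phenotypic ratio.
Total ratio parts = 16. Expected numbers out of 109:
  purple-stemmed cut-leaf: 109 × 9/16 = 61.3125
  purple-stemmed potato-leaf: 109 × 3/16 = 20.4375
  green-stemmed cut-leaf: 109 × 3/16 = 20.4375
  green-stemmed potato-leaf: 109 × 1/16 = 6.8125
χ² = Σ (O − E)² / E
  purple-stemmed cut-leaf: (61 − 61.3125)² / 61.3125 = 0.0016
  purple-stemmed potato-leaf: (22 − 20.4375)² / 20.4375 = 0.1195
  green-stemmed cut-leaf: (19 − 20.4375)² / 20.4375 = 0.1011
  green-stemmed potato-leaf: (7 − 6.8125)² / 6.8125 = 0.0052
χ² = 0.0016 + 0.1195 + 0.1011 + 0.0052 = 0.2274 ≈ 0.227
Degrees of freedom = 4 − 1 = 3; critical value at α = 0.1 is 6.251.
Since 0.227 < 6.251, we fail to reject the null hypothesis — the data are consistent with the 9:3:3:1 ratio.

0.227; consistent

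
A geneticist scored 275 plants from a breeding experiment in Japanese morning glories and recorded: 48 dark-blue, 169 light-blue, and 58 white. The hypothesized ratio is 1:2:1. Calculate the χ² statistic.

Total ratio parts = 4. Expected numbers out of 275:
  dark-blue: 275 × 1/4 = 68.75
  light-blue: 275 × 2/4 = 137.5
  white: 275 × 1/4 = 68.75
χ² = Σ (O − E)² / E
  dark-blue: (48 − 68.75)² / 68.75 = 6.2627
  light-blue: (169 − 137.5)² / 137.5 = 7.2164
  white: (58 − 68.75)² / 68.75 = 1.6809
χ² = 6.2627 + 7.2164 + 1.6809 = 15.160

15.160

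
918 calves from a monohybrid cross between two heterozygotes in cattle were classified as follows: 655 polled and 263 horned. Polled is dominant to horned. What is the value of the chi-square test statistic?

For a monohybrid cross between heterozygotes with complete dominance, the expected phenotypic ratio is 3:1.
Under the 3:1 hypothesis (Σ ratio = 4, N = 918):
  polled: 918 × 3/4 = 688.5
  horned: 918 × 1/4 = 229.5
χ² = Σ (O − E)² / E
  polled: (655 − 688.5)² / 688.5 = 1.6300
  horned: (263 − 229.5)² / 229.5 = 4.8900
χ² = 1.6300 + 4.8900 = 6.520

6.520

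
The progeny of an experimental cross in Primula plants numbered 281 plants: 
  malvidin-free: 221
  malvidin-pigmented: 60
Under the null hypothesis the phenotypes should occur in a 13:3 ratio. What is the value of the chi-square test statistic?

Total ratio parts = 16. Expected numbers out of 281:
  malvidin-free: 281 × 13/16 = 228.3125
  malvidin-pigmented: 281 × 3/16 = 52.6875
χ² = Σ (O − E)² / E
  malvidin-free: (221 − 228.3125)² / 228.3125 = 0.2342
  malvidin-pigmented: (60 − 52.6875)² / 52.6875 = 1.0149
χ² = 0.2342 + 1.0149 = 1.2491 ≈ 1.249

1.249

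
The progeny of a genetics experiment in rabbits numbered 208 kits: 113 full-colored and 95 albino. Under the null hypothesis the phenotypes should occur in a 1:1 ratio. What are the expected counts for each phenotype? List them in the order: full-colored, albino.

Total ratio parts = 2. Expected numbers out of 208:
  full-colored: 208 × 1/2 = 104
  albino: 208 × 1/2 = 104

104, 104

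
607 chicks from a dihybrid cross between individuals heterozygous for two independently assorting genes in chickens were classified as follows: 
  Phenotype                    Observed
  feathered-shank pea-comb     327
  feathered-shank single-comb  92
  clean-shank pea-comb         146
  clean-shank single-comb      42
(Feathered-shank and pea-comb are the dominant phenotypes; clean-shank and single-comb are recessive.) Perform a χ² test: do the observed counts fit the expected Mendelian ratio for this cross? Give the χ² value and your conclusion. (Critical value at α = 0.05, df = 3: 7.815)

14.329; not consistent

A dihybrid F₂ with independent assortment and complete dominance at both loci gives a 9:3:3:1 phenotypic ratio.
Total ratio parts = 16. Expected numbers out of 607:
  feathered-shank pea-comb: 607 × 9/16 = 341.4375
  feathered-shank single-comb: 607 × 3/16 = 113.8125
  clean-shank pea-comb: 607 × 3/16 = 113.8125
  clean-shank single-comb: 607 × 1/16 = 37.9375
χ² = Σ (O − E)² / E
  feathered-shank pea-comb: (327 − 341.4375)² / 341.4375 = 0.6105
  feathered-shank single-comb: (92 − 113.8125)² / 113.8125 = 4.1804
  clean-shank pea-comb: (146 − 113.8125)² / 113.8125 = 9.1030
  clean-shank single-comb: (42 − 37.9375)² / 37.9375 = 0.4350
χ² = 0.6105 + 4.1804 + 9.1030 + 0.4350 = 14.3289 ≈ 14.329
Degrees of freedom = 4 − 1 = 3; critical value at α = 0.05 is 7.815.
Since 14.329 > 7.815, we reject the null hypothesis — the data do not fit the 9:3:3:1 ratio.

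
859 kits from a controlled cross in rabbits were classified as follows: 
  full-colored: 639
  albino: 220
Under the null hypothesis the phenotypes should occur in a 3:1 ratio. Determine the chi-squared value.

Expected counts for N = 859 under a 3:1 ratio (total parts = 4):
  full-colored: 859 × 3/4 = 644.25
  albino: 859 × 1/4 = 214.75
χ² = Σ (O − E)² / E
  full-colored: (639 − 644.25)² / 644.25 = 0.0428
  albino: (220 − 214.75)² / 214.75 = 0.1283
χ² = 0.0428 + 0.1283 = 0.1711 ≈ 0.171

0.171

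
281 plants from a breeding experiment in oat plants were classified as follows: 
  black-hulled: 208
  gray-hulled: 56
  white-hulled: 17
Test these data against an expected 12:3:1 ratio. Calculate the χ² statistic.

Under the 12:3:1 hypothesis (Σ ratio = 16, N = 281):
  black-hulled: 281 × 12/16 = 210.75
  gray-hulled: 281 × 3/16 = 52.6875
  white-hulled: 281 × 1/16 = 17.5625
χ² = Σ (O − E)² / E
  black-hulled: (208 − 210.75)² / 210.75 = 0.0359
  gray-hulled: (56 − 52.6875)² / 52.6875 = 0.2083
  white-hulled: (17 − 17.5625)² / 17.5625 = 0.0180
χ² = 0.0359 + 0.2083 + 0.0180 = 0.2622 ≈ 0.262

0.262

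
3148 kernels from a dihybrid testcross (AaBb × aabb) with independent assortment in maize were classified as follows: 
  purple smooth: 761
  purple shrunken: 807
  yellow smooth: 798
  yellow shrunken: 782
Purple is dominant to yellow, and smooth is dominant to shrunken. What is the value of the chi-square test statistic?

1.553

A dihybrid testcross with independent assortment gives a 1:1:1:1 ratio.
The 1:1:1:1 ratio has 4 parts, so with N = 3148 the expected counts are:
  purple smooth: 3148 × 1/4 = 787
  purple shrunken: 3148 × 1/4 = 787
  yellow smooth: 3148 × 1/4 = 787
  yellow shrunken: 3148 × 1/4 = 787
χ² = Σ (O − E)² / E
  purple smooth: (761 − 787)² / 787 = 0.8590
  purple shrunken: (807 − 787)² / 787 = 0.5083
  yellow smooth: (798 − 787)² / 787 = 0.1537
  yellow shrunken: (782 − 787)² / 787 = 0.0318
χ² = 0.8590 + 0.5083 + 0.1537 + 0.0318 = 1.5528 ≈ 1.553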